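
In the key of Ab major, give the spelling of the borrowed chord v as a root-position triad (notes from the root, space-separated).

The root, Eb, is scale degree 5 — the same note in Ab major and Ab minor; only the chord quality changes. Stacking thirds in Ab minor on Eb gives Eb–Gb–Bb.

Eb Gb Bb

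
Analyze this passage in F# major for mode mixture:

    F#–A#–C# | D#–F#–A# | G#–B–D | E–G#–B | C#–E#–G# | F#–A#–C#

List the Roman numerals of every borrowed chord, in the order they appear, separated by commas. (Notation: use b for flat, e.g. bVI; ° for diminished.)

In F# major the diatonic chords are F#, G#m, A#m, B, C#, D#m, E#dim. F#–A#–C# = F#, D#–F#–A# = D#m and C#–E#–G# = C# are all diatonic. G#–B–D is not: scale degree 2 in F# major carries G#m (ii). In F# minor the chord on that degree is G#dim, so here it functions as ii°, borrowed from the parallel minor. E–G#–B is not: scale degree 7 in F# major carries E#dim (vii°). In F# minor the chord on that degree is E, so here it functions as bVII, borrowed from the parallel minor.

ii°, bVII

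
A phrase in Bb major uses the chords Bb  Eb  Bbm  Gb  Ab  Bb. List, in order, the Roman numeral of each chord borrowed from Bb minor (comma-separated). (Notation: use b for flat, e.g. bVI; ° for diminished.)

Bb major has the diatonic set Bb, Cm, Dm, Eb, F, Gm, Adim. Of the given chords, Bb and Eb are diatonic. Bbm (Bb–Db–F) doesn't fit — on degree 1 Bb major would have Bb (I). Bbm is the degree-1 chord of Bb minor, so it is the borrowed i. Gb (Gb–Bb–Db) doesn't fit — on degree 6 Bb major would have Gm (vi). Gb is the degree-6 chord of Bb minor, so it is the borrowed bVI. Ab (Ab–C–Eb) is not: scale degree 7 in Bb major carries Adim (vii°). In Bb minor the chord on that degree is Ab, so here it functions as bVII, borrowed from the parallel minor.

i, bVI, bVII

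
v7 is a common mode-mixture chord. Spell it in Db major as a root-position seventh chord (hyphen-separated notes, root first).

v7 is built on scale degree 5, which is Ab in both Db major and its parallel. Stacking thirds in Db minor on Ab gives Ab–Cb–Eb–Gb.

Ab-Cb-Eb-Gb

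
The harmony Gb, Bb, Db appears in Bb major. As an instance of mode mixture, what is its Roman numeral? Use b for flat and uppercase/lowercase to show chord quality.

The root Gb is the lowered 6th scale degree — diatonically Bb major has G there. The diatonic chord on degree 6 would be Gm (vi), but Gb–Bb–Db is the major chord from Bb minor. As a borrowed chord it is labeled bVI.

bVI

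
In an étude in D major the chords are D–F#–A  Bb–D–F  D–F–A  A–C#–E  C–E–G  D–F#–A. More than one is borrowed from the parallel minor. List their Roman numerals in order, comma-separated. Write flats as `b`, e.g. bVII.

In D major the diatonic chords are D, Em, F#m, G, A, Bm, C#dim. D–F#–A = D and A–C#–E = A are both diatonic. Bb–D–F is not: scale degree 6 in D major carries Bm (vi). In D minor the chord on that degree is Bb, so here it functions as bVI, borrowed from the parallel minor. But D–F–A is foreign: the diatonic I on degree 1 is D, whereas Dm comes from D minor. It is labeled i. But C–E–G is foreign: the diatonic vii° on degree 7 is C#dim, whereas C comes from D minor. It is labeled bVII.

bVI, i, bVII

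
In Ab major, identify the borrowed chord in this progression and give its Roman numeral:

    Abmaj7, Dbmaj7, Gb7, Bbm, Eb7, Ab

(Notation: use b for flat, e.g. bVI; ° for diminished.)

bVII7

In Ab major the diatonic chords are Ab, Bbm, Cm, Db, Eb, Fm, Gdim. Abmaj7, Dbmaj7, Bbm, Eb7 and Ab all belong to that set. Gb7 (Gb–Bb–Db–Fb) is not: scale degree 7 in Ab major carries Gdim (vii°). In Ab minor the chord on that degree is Gb7, so here it functions as bVII7, borrowed from the parallel minor.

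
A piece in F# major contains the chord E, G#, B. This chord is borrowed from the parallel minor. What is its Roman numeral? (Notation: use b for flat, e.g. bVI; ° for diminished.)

E is the lowered form of scale degree 7 in F# major (the diatonic degree 7 is E#). The diatonic chord on degree 7 would be E#dim (vii°), but E–G#–B is the major chord from F# minor. As a borrowed chord it is labeled bVII.

bVII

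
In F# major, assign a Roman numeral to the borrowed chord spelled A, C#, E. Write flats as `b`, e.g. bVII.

bIII

The root A is the lowered 3rd scale degree — diatonically F# major has A# there. The diatonic chord on degree 3 would be A#m (iii), but A–C#–E is the major chord from F# minor. As a borrowed chord it is labeled bIII.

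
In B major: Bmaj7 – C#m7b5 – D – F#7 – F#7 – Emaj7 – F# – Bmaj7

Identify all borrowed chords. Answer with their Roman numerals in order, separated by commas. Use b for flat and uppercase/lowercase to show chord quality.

B major has the diatonic set B, C#m, D#m, E, F#, G#m, A#dim. Bmaj7, F#7, Emaj7 and F# are all diatonic. But C#m7b5 (C#–E–G–B) is foreign: the diatonic ii on degree 2 is C#m, whereas C#m7b5 comes from B minor. It is labeled iiø7. But D (D–F#–A) is foreign: the diatonic iii on degree 3 is D#m, whereas D comes from B minor. It is labeled bIII.

iiø7, bIII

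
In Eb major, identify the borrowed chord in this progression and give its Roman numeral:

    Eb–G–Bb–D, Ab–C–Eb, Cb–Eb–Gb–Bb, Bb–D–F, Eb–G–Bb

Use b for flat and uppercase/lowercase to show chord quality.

In Eb major the diatonic chords are Eb, Fm, Gm, Ab, Bb, Cm, Ddim. Eb–G–Bb–D = Ebmaj7, Ab–C–Eb = Ab, Bb–D–F = Bb and Eb–G–Bb = Eb are all diatonic. Cb–Eb–Gb–Bb is not: scale degree 6 in Eb major carries Cm (vi). In Eb minor the chord on that degree is Cbmaj7, so here it functions as bVImaj7, borrowed from the parallel minor.

bVImaj7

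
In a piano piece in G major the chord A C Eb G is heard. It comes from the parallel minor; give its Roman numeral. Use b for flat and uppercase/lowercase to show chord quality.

A is scale degree 2 in G major. Diatonically G major has Am (ii) on that degree; A–C–Eb–G is instead the half-diminished-seventh chord native to G minor, so it takes the label iiø7.

iiø7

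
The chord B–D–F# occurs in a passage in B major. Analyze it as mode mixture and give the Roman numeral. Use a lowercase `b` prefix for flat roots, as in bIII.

The root B is the diatonic 1st degree of B major; the borrowing shows in the chord quality. B–D–F# is a minor chord — the form found in B minor, not the diatonic I (B). Borrowed into B major it is written i.

i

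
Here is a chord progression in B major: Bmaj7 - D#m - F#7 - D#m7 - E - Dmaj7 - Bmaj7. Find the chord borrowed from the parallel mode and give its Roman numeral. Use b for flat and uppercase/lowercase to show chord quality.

bIIImaj7

In B major the diatonic chords are B, C#m, D#m, E, F#, G#m, A#dim. Bmaj7, D#m, F#7, D#m7 and E are all diatonic. Dmaj7 (D–F#–A–C#) doesn't fit — on degree 3 B major would have D#m (iii). Dmaj7 is the degree-3 chord of B minor, so it is the borrowed bIIImaj7.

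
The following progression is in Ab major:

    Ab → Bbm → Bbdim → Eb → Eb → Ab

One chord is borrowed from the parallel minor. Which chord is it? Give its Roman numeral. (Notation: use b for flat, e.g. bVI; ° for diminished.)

In Ab major the diatonic chords are Ab, Bbm, Cm, Db, Eb, Fm, Gdim. Ab, Bbm and Eb are all diatonic. Bbdim (Bb–Db–Fb) is not: scale degree 2 in Ab major carries Bbm (ii). In Ab minor the chord on that degree is Bbdim, so here it functions as ii°, borrowed from the parallel minor.

ii°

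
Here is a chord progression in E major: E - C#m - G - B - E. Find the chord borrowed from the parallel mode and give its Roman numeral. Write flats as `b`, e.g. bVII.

bIII

In E major the diatonic chords are E, F#m, G#m, A, B, C#m, D#dim. Of the given chords, E, C#m and B are diatonic. G (G–B–D) is not: scale degree 3 in E major carries G#m (iii). In E minor the chord on that degree is G, so here it functions as bIII, borrowed from the parallel minor.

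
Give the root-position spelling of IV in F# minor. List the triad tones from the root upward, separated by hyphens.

B-D#-F#

The root, B, is scale degree 4 — the same note in F# minor and F# major; only the chord quality changes. In F# major the chord on B is B–D#–F#.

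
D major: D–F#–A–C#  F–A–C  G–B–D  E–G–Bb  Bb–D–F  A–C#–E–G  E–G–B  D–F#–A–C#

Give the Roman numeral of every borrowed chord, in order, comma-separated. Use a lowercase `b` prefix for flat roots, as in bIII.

The diatonic triads in D major are D, Em, F#m, G, A, Bm, C#dim. D–F#–A–C# = Dmaj7, G–B–D = G, A–C#–E–G = A7 and E–G–B = Em are all diatonic. F–A–C is not: scale degree 3 in D major carries F#m (iii). In D minor the chord on that degree is F, so here it functions as bIII, borrowed from the parallel minor. E–G–Bb doesn't fit — on degree 2 D major would have Em (ii). Edim is the degree-2 chord of D minor, so it is the borrowed ii°. But Bb–D–F is foreign: the diatonic vi on degree 6 is Bm, whereas Bb comes from D minor. It is labeled bVI.

bIII, ii°, bVI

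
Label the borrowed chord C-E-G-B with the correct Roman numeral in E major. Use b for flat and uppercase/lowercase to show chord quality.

bVImaj7

In E major scale degree 6 is C#; C is its lowered form, from E minor. The diatonic chord on degree 6 would be C#m (vi), but C–E–G–B is the major-seventh chord from E minor. As a borrowed chord it is labeled bVImaj7.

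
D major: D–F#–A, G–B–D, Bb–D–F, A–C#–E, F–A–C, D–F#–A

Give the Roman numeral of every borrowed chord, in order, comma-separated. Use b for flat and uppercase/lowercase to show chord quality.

In D major the diatonic chords are D, Em, F#m, G, A, Bm, C#dim. D–F#–A = D, G–B–D = G and A–C#–E = A are all diatonic. Bb–D–F doesn't fit — on degree 6 D major would have Bm (vi). Bb is the degree-6 chord of D minor, so it is the borrowed bVI. But F–A–C is foreign: the diatonic iii on degree 3 is F#m, whereas F comes from D minor. It is labeled bIII.

bVI, bIII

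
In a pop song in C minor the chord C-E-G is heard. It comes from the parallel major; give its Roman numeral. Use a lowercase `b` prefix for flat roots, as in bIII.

I

C is scale degree 1 in C minor. The diatonic chord on degree 1 would be Cm (i), but C–E–G is the major chord from C major. As a borrowed chord it is labeled I.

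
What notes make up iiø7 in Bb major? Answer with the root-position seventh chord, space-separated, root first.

iiø7 is built on scale degree 2, which is C in both Bb major and its parallel. Stacking thirds in Bb minor on C gives C–Eb–Gb–Bb.

C Eb Gb Bb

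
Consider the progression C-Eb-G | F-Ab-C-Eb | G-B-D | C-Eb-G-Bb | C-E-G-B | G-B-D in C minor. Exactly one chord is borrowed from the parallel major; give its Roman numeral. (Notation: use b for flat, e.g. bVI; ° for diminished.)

Imaj7

The diatonic triads in C minor (with V from harmonic minor) are Cm, Ddim, Eb, Fm, G, Ab, Bb. C–Eb–G = Cm, F–Ab–C–Eb = Fm7, G–B–D = G and C–Eb–G–Bb = Cm7 are all diatonic. C–E–G–B doesn't fit — on degree 1 C minor would have Cm (i). Cmaj7 is the degree-1 chord of C major, so it is the borrowed Imaj7.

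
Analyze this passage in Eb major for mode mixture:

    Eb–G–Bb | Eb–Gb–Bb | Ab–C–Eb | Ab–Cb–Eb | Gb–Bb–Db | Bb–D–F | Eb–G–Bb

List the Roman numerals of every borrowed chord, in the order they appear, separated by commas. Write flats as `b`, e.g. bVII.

Eb major has the diatonic set Eb, Fm, Gm, Ab, Bb, Cm, Ddim. Of the given chords, Eb–G–Bb = Eb, Ab–C–Eb = Ab and Bb–D–F = Bb are diatonic. But Eb–Gb–Bb is foreign: the diatonic I on degree 1 is Eb, whereas Ebm comes from Eb minor. It is labeled i. Ab–Cb–Eb is not: scale degree 4 in Eb major carries Ab (IV). In Eb minor the chord on that degree is Abm, so here it functions as iv, borrowed from the parallel minor. But Gb–Bb–Db is foreign: the diatonic iii on degree 3 is Gm, whereas Gb comes from Eb minor. It is labeled bIII.

i, iv, bIII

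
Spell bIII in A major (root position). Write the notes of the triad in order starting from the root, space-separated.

C E G

The root of bIII is the lowered 3rd degree: C# becomes C. Building the major chord from the parallel minor on C: C–E–G.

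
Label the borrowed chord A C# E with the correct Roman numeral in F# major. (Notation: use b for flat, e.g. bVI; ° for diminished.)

bIII

In F# major scale degree 3 is A#; A is its lowered form, from F# minor. Diatonically F# major has A#m (iii) on that degree; A–C#–E is instead the major chord native to F# minor, so it takes the label bIII.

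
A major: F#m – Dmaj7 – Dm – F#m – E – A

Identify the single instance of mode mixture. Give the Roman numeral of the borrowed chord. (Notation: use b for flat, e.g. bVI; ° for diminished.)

A major has the diatonic set A, Bm, C#m, D, E, F#m, G#dim. F#m, Dmaj7, E and A are all diatonic. Dm (D–F–A) doesn't fit — on degree 4 A major would have D (IV). Dm is the degree-4 chord of A minor, so it is the borrowed iv.

iv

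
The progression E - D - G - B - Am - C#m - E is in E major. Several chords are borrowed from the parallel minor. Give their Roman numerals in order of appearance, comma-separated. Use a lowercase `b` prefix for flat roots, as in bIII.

In E major the diatonic chords are E, F#m, G#m, A, B, C#m, D#dim. E, B and C#m are all diatonic. D (D–F#–A) doesn't fit — on degree 7 E major would have D#dim (vii°). D is the degree-7 chord of E minor, so it is the borrowed bVII. G (G–B–D) doesn't fit — on degree 3 E major would have G#m (iii). G is the degree-3 chord of E minor, so it is the borrowed bIII. Am (A–C–E) is not: scale degree 4 in E major carries A (IV). In E minor the chord on that degree is Am, so here it functions as iv, borrowed from the parallel minor.

bVII, bIII, iv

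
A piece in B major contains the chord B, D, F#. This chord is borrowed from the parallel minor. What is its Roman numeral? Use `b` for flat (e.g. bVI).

B is scale degree 1 in B major. Diatonically B major has B (I) on that degree; B–D–F# is instead the minor chord native to B minor, so it takes the label i.

i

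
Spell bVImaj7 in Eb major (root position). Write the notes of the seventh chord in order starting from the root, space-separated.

Cb Eb Gb Bb

bVImaj7 is built on the lowered scale degree 6. In Eb major degree 6 is C; lowered it becomes Cb. In Eb minor the chord on Cb is Cb–Eb–Gb–Bb.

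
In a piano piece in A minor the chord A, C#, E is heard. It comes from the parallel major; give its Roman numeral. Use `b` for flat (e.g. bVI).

I

A is scale degree 1 in A minor. Diatonically A minor has Am (i) on that degree; A–C#–E is instead the major chord native to A major, so it takes the label I.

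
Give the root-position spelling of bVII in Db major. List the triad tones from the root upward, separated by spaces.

Cb Eb Gb

The root of bVII is the lowered 7th degree: C becomes Cb. In Db minor the chord on Cb is Cb–Eb–Gb.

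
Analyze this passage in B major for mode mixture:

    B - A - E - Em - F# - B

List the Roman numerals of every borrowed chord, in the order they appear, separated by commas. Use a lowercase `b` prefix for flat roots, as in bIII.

In B major the diatonic chords are B, C#m, D#m, E, F#, G#m, A#dim. B, E and F# all belong to that set. But A (A–C#–E) is foreign: the diatonic vii° on degree 7 is A#dim, whereas A comes from B minor. It is labeled bVII. But Em (E–G–B) is foreign: the diatonic IV on degree 4 is E, whereas Em comes from B minor. It is labeled iv.

bVII, iv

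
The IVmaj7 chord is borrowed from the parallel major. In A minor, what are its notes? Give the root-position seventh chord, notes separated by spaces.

IVmaj7 is built on scale degree 4, which is D in both A minor and its parallel. Building the major-seventh chord from the parallel major on D: D–F#–A–C#.

D F# A C#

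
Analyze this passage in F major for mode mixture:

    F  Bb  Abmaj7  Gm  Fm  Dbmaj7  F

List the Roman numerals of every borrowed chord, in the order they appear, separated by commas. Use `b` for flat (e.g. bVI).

bIIImaj7, i, bVImaj7

The diatonic triads in F major are F, Gm, Am, Bb, C, Dm, Edim. F, Bb and Gm are all diatonic. But Abmaj7 (Ab–C–Eb–G) is foreign: the diatonic iii on degree 3 is Am, whereas Abmaj7 comes from F minor. It is labeled bIIImaj7. Fm (F–Ab–C) doesn't fit — on degree 1 F major would have F (I). Fm is the degree-1 chord of F minor, so it is the borrowed i. Dbmaj7 (Db–F–Ab–C) doesn't fit — on degree 6 F major would have Dm (vi). Dbmaj7 is the degree-6 chord of F minor, so it is the borrowed bVImaj7.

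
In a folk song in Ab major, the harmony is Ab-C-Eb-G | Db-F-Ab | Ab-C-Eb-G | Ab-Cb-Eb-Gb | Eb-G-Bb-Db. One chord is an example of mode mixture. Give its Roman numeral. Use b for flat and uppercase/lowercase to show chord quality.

Ab major has the diatonic set Ab, Bbm, Cm, Db, Eb, Fm, Gdim. Ab–C–Eb–G = Abmaj7, Db–F–Ab = Db and Eb–G–Bb–Db = Eb7 all belong to that set. Ab–Cb–Eb–Gb is not: scale degree 1 in Ab major carries Ab (I). In Ab minor the chord on that degree is Abm7, so here it functions as i7, borrowed from the parallel minor.

i7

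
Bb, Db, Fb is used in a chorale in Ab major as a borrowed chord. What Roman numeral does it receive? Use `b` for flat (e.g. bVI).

ii°

Bb is scale degree 2 in Ab major. Bb–Db–Fb is a diminished chord — the form found in Ab minor, not the diatonic ii (Bbm). Borrowed into Ab major it is written ii°.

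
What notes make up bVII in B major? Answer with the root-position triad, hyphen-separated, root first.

bVII is built on the lowered scale degree 7. In B major degree 7 is A#; lowered it becomes A. In B minor the chord on A is A–C#–E.

A-C#-E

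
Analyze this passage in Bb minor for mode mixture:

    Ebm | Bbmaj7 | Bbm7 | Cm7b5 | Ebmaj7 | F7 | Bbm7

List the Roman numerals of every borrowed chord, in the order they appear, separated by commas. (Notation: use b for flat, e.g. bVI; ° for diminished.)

Imaj7, IVmaj7

In Bb minor (with V from harmonic minor) the diatonic chords are Bbm, Cdim, Db, Ebm, F, Gb, Ab. Ebm, Bbm7, Cm7b5 and F7 are all diatonic. But Bbmaj7 (Bb–D–F–A) is foreign: the diatonic i on degree 1 is Bbm, whereas Bbmaj7 comes from Bb major. It is labeled Imaj7. Ebmaj7 (Eb–G–Bb–D) doesn't fit — on degree 4 Bb minor would have Ebm (iv). Ebmaj7 is the degree-4 chord of Bb major, so it is the borrowed IVmaj7.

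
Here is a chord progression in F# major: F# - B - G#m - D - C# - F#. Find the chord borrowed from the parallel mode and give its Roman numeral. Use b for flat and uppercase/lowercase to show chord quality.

bVI

The diatonic triads in F# major are F#, G#m, A#m, B, C#, D#m, E#dim. Of the given chords, F#, B, G#m and C# are diatonic. D (D–F#–A) doesn't fit — on degree 6 F# major would have D#m (vi). D is the degree-6 chord of F# minor, so it is the borrowed bVI.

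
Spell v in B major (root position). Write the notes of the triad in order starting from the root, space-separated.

F# A C#

v is built on scale degree 5, which is F# in both B major and its parallel. In B minor the chord on F# is F#–A–C#.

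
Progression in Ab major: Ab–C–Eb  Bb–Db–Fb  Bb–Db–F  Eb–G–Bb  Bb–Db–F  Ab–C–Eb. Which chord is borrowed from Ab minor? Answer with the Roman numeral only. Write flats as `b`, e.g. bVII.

In Ab major the diatonic chords are Ab, Bbm, Cm, Db, Eb, Fm, Gdim. Ab–C–Eb = Ab, Bb–Db–F = Bbm and Eb–G–Bb = Eb all belong to that set. Bb–Db–Fb doesn't fit — on degree 2 Ab major would have Bbm (ii). Bbdim is the degree-2 chord of Ab minor, so it is the borrowed ii°.

ii°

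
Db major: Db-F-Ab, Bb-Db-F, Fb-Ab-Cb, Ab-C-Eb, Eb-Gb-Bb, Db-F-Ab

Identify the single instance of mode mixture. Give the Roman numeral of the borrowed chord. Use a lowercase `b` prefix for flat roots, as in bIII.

bIII

The diatonic triads in Db major are Db, Ebm, Fm, Gb, Ab, Bbm, Cdim. Db–F–Ab = Db, Bb–Db–F = Bbm, Ab–C–Eb = Ab and Eb–Gb–Bb = Ebm all belong to that set. Fb–Ab–Cb doesn't fit — on degree 3 Db major would have Fm (iii). Fb is the degree-3 chord of Db minor, so it is the borrowed bIII.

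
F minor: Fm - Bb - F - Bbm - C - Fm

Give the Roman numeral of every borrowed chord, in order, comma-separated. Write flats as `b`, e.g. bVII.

IV, I

The diatonic triads in F minor (with V from harmonic minor) are Fm, Gdim, Ab, Bbm, C, Db, Eb. Fm, Bbm and C are all diatonic. Bb (Bb–D–F) is not: scale degree 4 in F minor carries Bbm (iv). In F major the chord on that degree is Bb, so here it functions as IV, borrowed from the parallel major. But F (F–A–C) is foreign: the diatonic i on degree 1 is Fm, whereas F comes from F major. It is labeled I.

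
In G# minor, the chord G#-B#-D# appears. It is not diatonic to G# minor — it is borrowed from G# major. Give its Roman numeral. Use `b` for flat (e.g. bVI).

The root G# is the diatonic 1st degree of G# minor; the borrowing shows in the chord quality. The diatonic chord on degree 1 would be G#m (i), but G#–B#–D# is the major chord from G# major. As a borrowed chord it is labeled I.

I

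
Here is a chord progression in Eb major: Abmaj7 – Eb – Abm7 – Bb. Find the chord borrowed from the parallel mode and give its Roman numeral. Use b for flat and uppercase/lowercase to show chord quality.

Eb major has the diatonic set Eb, Fm, Gm, Ab, Bb, Cm, Ddim. Of the given chords, Abmaj7, Eb and Bb are diatonic. Abm7 (Ab–Cb–Eb–Gb) doesn't fit — on degree 4 Eb major would have Ab (IV). Abm7 is the degree-4 chord of Eb minor, so it is the borrowed iv7.

iv7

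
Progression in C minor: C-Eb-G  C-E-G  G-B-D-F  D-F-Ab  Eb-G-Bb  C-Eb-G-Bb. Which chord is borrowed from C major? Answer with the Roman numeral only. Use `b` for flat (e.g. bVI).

In C minor (with V from harmonic minor) the diatonic chords are Cm, Ddim, Eb, Fm, G, Ab, Bb. Of the given chords, C–Eb–G = Cm, G–B–D–F = G7, D–F–Ab = Ddim, Eb–G–Bb = Eb and C–Eb–G–Bb = Cm7 are diatonic. C–E–G doesn't fit — on degree 1 C minor would have Cm (i). C is the degree-1 chord of C major, so it is the borrowed I.

I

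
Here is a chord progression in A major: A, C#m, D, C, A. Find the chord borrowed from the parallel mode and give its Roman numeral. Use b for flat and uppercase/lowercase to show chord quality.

The diatonic triads in A major are A, Bm, C#m, D, E, F#m, G#dim. Of the given chords, A, C#m and D are diatonic. C (C–E–G) is not: scale degree 3 in A major carries C#m (iii). In A minor the chord on that degree is C, so here it functions as bIII, borrowed from the parallel minor.

bIII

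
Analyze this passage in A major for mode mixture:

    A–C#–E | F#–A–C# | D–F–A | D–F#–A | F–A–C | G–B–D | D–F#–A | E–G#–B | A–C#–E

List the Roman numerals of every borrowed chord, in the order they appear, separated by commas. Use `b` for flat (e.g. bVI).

In A major the diatonic chords are A, Bm, C#m, D, E, F#m, G#dim. A–C#–E = A, F#–A–C# = F#m, D–F#–A = D and E–G#–B = E all belong to that set. D–F–A doesn't fit — on degree 4 A major would have D (IV). Dm is the degree-4 chord of A minor, so it is the borrowed iv. But F–A–C is foreign: the diatonic vi on degree 6 is F#m, whereas F comes from A minor. It is labeled bVI. G–B–D doesn't fit — on degree 7 A major would have G#dim (vii°). G is the degree-7 chord of A minor, so it is the borrowed bVII.

iv, bVI, bVII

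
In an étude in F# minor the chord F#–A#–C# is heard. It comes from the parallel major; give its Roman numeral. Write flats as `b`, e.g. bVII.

The root F# is the diatonic 1st degree of F# minor; the borrowing shows in the chord quality. The diatonic chord on degree 1 would be F#m (i), but F#–A#–C# is the major chord from F# major. As a borrowed chord it is labeled I.

I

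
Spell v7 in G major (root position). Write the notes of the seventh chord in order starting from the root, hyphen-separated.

D-F-A-C

The root, D, is scale degree 5 — the same note in G major and G minor; only the chord quality changes. Building the minor-seventh chord from the parallel minor on D: D–F–A–C.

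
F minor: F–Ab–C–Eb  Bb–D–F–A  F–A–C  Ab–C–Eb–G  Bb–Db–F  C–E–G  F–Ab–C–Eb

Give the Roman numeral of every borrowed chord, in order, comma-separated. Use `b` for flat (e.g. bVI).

F minor has the diatonic set Fm, Gdim, Ab, Bbm, C, Db, Eb (with V from harmonic minor). F–Ab–C–Eb = Fm7, Ab–C–Eb–G = Abmaj7, Bb–Db–F = Bbm and C–E–G = C are all diatonic. Bb–D–F–A doesn't fit — on degree 4 F minor would have Bbm (iv). Bbmaj7 is the degree-4 chord of F major, so it is the borrowed IVmaj7. F–A–C doesn't fit — on degree 1 F minor would have Fm (i). F is the degree-1 chord of F major, so it is the borrowed I.

IVmaj7, I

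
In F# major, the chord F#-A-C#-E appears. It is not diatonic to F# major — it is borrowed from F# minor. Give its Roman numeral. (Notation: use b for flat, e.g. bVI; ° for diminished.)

F# is scale degree 1 in F# major. The diatonic chord on degree 1 would be F# (I), but F#–A–C#–E is the minor-seventh chord from F# minor. As a borrowed chord it is labeled i7.

i7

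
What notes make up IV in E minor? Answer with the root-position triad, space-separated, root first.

A C# E

The root, A, is scale degree 4 — the same note in E minor and E major; only the chord quality changes. Building the major chord from the parallel major on A: A–C#–E.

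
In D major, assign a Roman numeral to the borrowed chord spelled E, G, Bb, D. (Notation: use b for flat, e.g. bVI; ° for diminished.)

E is scale degree 2 in D major. E–G–Bb–D is a half-diminished-seventh chord — the form found in D minor, not the diatonic ii (Em). Borrowed into D major it is written iiø7.

iiø7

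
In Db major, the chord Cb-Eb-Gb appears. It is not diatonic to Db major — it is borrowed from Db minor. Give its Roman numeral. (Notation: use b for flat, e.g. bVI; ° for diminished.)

bVII

The root Cb is the lowered 7th scale degree — diatonically Db major has C there. Diatonically Db major has Cdim (vii°) on that degree; Cb–Eb–Gb is instead the major chord native to Db minor, so it takes the label bVII.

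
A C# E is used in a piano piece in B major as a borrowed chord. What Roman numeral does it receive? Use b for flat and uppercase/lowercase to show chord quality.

In B major scale degree 7 is A#; A is its lowered form, from B minor. The diatonic chord on degree 7 would be A#dim (vii°), but A–C#–E is the major chord from B minor. As a borrowed chord it is labeled bVII.

bVII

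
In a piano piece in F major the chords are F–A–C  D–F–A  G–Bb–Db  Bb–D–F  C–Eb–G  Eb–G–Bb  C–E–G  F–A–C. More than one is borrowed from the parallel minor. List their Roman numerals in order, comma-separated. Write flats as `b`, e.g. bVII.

F major has the diatonic set F, Gm, Am, Bb, C, Dm, Edim. Of the given chords, F–A–C = F, D–F–A = Dm, Bb–D–F = Bb and C–E–G = C are diatonic. G–Bb–Db doesn't fit — on degree 2 F major would have Gm (ii). Gdim is the degree-2 chord of F minor, so it is the borrowed ii°. C–Eb–G doesn't fit — on degree 5 F major would have C (V). Cm is the degree-5 chord of F minor, so it is the borrowed v. Eb–G–Bb doesn't fit — on degree 7 F major would have Edim (vii°). Eb is the degree-7 chord of F minor, so it is the borrowed bVII.

ii°, v, bVII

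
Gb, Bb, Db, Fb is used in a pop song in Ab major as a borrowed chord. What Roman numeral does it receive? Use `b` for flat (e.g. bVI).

bVII7

Gb is the lowered form of scale degree 7 in Ab major (the diatonic degree 7 is G). Diatonically Ab major has Gdim (vii°) on that degree; Gb–Bb–Db–Fb is instead the dominant-seventh chord native to Ab minor, so it takes the label bVII7.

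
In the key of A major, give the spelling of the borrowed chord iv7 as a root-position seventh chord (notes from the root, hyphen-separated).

D-F-A-C

iv7 is built on scale degree 4, which is D in both A major and its parallel. Stacking thirds in A minor on D gives D–F–A–C.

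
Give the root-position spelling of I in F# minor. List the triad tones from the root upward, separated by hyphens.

I is built on scale degree 1, which is F# in both F# minor and its parallel. Stacking thirds in F# major on F# gives F#–A#–C#.

F#-A#-C#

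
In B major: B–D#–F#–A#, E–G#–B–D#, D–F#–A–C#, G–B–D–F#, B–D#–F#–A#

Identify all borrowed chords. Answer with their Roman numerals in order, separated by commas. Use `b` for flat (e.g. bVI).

bIIImaj7, bVImaj7

B major has the diatonic set B, C#m, D#m, E, F#, G#m, A#dim. B–D#–F#–A# = Bmaj7 and E–G#–B–D# = Emaj7 both belong to that set. D–F#–A–C# is not: scale degree 3 in B major carries D#m (iii). In B minor the chord on that degree is Dmaj7, so here it functions as bIIImaj7, borrowed from the parallel minor. But G–B–D–F# is foreign: the diatonic vi on degree 6 is G#m, whereas Gmaj7 comes from B minor. It is labeled bVImaj7.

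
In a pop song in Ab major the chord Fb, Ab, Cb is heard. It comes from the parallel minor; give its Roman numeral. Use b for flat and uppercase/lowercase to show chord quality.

bVI

The root Fb is the lowered 6th scale degree — diatonically Ab major has F there. Fb–Ab–Cb is a major chord — the form found in Ab minor, not the diatonic vi (Fm). Borrowed into Ab major it is written bVI.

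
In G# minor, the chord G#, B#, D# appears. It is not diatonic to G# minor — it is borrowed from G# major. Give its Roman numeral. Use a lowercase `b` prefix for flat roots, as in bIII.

I

G# is scale degree 1 in G# minor. Diatonically G# minor has G#m (i) on that degree; G#–B#–D# is instead the major chord native to G# major, so it takes the label I.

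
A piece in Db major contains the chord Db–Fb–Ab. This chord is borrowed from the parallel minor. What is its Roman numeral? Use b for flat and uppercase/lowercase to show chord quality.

i

The root Db is the diatonic 1st degree of Db major; the borrowing shows in the chord quality. The diatonic chord on degree 1 would be Db (I), but Db–Fb–Ab is the minor chord from Db minor. As a borrowed chord it is labeled i.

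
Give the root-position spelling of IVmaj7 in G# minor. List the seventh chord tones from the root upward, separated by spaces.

IVmaj7 is built on scale degree 4, which is C# in both G# minor and its parallel. In G# major the chord on C# is C#–E#–G#–B#.

C# E# G# B#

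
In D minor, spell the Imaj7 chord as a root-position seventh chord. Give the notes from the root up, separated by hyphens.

Imaj7 is built on scale degree 1, which is D in both D minor and its parallel. In D major the chord on D is D–F#–A–C#.

D-F#-A-C#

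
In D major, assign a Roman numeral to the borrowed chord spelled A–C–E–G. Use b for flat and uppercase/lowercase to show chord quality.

v7

A is scale degree 5 in D major. A–C–E–G is a minor-seventh chord — the form found in D minor, not the diatonic V (A). Borrowed into D major it is written v7.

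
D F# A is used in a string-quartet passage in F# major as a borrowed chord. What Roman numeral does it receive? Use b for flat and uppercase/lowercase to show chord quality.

bVI

In F# major scale degree 6 is D#; D is its lowered form, from F# minor. Diatonically F# major has D#m (vi) on that degree; D–F#–A is instead the major chord native to F# minor, so it takes the label bVI.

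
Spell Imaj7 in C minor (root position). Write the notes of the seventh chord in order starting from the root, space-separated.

The root, C, is scale degree 1 — the same note in C minor and C major; only the chord quality changes. Stacking thirds in C major on C gives C–E–G–B.

C E G B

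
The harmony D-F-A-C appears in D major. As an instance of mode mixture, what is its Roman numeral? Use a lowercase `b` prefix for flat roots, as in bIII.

The root D is the diatonic 1st degree of D major; the borrowing shows in the chord quality. Diatonically D major has D (I) on that degree; D–F–A–C is instead the minor-seventh chord native to D minor, so it takes the label i7.

i7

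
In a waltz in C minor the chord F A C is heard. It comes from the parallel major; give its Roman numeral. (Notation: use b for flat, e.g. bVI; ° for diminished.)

IV

The root F is the diatonic 4th degree of C minor; the borrowing shows in the chord quality. Diatonically C minor has Fm (iv) on that degree; F–A–C is instead the major chord native to C major, so it takes the label IV.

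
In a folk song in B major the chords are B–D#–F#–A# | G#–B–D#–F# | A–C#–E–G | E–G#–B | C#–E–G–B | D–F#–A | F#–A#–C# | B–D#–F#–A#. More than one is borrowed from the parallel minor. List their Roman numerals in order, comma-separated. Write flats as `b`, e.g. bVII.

B major has the diatonic set B, C#m, D#m, E, F#, G#m, A#dim. B–D#–F#–A# = Bmaj7, G#–B–D#–F# = G#m7, E–G#–B = E and F#–A#–C# = F# all belong to that set. A–C#–E–G is not: scale degree 7 in B major carries A#dim (vii°). In B minor the chord on that degree is A7, so here it functions as bVII7, borrowed from the parallel minor. C#–E–G–B doesn't fit — on degree 2 B major would have C#m (ii). C#m7b5 is the degree-2 chord of B minor, so it is the borrowed iiø7. D–F#–A doesn't fit — on degree 3 B major would have D#m (iii). D is the degree-3 chord of B minor, so it is the borrowed bIII.

bVII7, iiø7, bIII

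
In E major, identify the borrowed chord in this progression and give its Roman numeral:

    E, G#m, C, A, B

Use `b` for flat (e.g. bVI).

In E major the diatonic chords are E, F#m, G#m, A, B, C#m, D#dim. E, G#m, A and B all belong to that set. But C (C–E–G) is foreign: the diatonic vi on degree 6 is C#m, whereas C comes from E minor. It is labeled bVI.

bVI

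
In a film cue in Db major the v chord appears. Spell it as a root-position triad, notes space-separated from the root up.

Ab Cb Eb

v is built on scale degree 5, which is Ab in both Db major and its parallel. Stacking thirds in Db minor on Ab gives Ab–Cb–Eb.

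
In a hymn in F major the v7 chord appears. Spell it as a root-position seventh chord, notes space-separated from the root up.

C Eb G Bb

v7 is built on scale degree 5, which is C in both F major and its parallel. Stacking thirds in F minor on C gives C–Eb–G–Bb.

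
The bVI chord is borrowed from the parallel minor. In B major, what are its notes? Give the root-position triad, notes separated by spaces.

bVI is built on the lowered scale degree 6. In B major degree 6 is G#; lowered it becomes G. Stacking thirds in B minor on G gives G–B–D.

G B D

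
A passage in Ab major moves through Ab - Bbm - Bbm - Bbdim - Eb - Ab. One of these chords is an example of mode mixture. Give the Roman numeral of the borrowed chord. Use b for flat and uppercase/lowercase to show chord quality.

ii°

The diatonic triads in Ab major are Ab, Bbm, Cm, Db, Eb, Fm, Gdim. Of the given chords, Ab, Bbm and Eb are diatonic. Bbdim (Bb–Db–Fb) doesn't fit — on degree 2 Ab major would have Bbm (ii). Bbdim is the degree-2 chord of Ab minor, so it is the borrowed ii°.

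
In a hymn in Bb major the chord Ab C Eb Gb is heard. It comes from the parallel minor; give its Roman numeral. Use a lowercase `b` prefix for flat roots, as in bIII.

bVII7

Ab is the lowered form of scale degree 7 in Bb major (the diatonic degree 7 is A). Diatonically Bb major has Adim (vii°) on that degree; Ab–C–Eb–Gb is instead the dominant-seventh chord native to Bb minor, so it takes the label bVII7.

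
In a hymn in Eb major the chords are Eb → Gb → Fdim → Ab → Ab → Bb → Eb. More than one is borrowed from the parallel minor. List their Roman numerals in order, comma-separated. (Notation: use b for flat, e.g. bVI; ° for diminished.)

bIII, ii°

The diatonic triads in Eb major are Eb, Fm, Gm, Ab, Bb, Cm, Ddim. Eb, Ab and Bb all belong to that set. Gb (Gb–Bb–Db) is not: scale degree 3 in Eb major carries Gm (iii). In Eb minor the chord on that degree is Gb, so here it functions as bIII, borrowed from the parallel minor. But Fdim (F–Ab–Cb) is foreign: the diatonic ii on degree 2 is Fm, whereas Fdim comes from Eb minor. It is labeled ii°.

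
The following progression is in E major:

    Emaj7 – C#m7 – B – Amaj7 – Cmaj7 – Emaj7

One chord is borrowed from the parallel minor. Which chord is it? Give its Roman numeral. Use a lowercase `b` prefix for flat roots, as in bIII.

bVImaj7

In E major the diatonic chords are E, F#m, G#m, A, B, C#m, D#dim. Emaj7, C#m7, B and Amaj7 are all diatonic. Cmaj7 (C–E–G–B) doesn't fit — on degree 6 E major would have C#m (vi). Cmaj7 is the degree-6 chord of E minor, so it is the borrowed bVImaj7.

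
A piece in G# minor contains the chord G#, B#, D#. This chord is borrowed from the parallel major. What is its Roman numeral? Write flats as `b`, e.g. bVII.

G# is scale degree 1 in G# minor. G#–B#–D# is a major chord — the form found in G# major, not the diatonic i (G#m). Borrowed into G# minor it is written I.

I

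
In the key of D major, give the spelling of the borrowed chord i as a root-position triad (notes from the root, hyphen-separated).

D-F-A

i is built on scale degree 1, which is D in both D major and its parallel. Building the minor chord from the parallel minor on D: D–F–A.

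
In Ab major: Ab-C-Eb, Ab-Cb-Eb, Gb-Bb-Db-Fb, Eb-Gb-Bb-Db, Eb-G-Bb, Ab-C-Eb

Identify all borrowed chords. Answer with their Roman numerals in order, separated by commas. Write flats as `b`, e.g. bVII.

In Ab major the diatonic chords are Ab, Bbm, Cm, Db, Eb, Fm, Gdim. Ab–C–Eb = Ab and Eb–G–Bb = Eb are both diatonic. But Ab–Cb–Eb is foreign: the diatonic I on degree 1 is Ab, whereas Abm comes from Ab minor. It is labeled i. But Gb–Bb–Db–Fb is foreign: the diatonic vii° on degree 7 is Gdim, whereas Gb7 comes from Ab minor. It is labeled bVII7. But Eb–Gb–Bb–Db is foreign: the diatonic V on degree 5 is Eb, whereas Ebm7 comes from Ab minor. It is labeled v7.

i, bVII7, v7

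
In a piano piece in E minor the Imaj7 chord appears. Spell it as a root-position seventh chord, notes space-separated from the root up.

E G# B D#

Imaj7 is built on scale degree 1, which is E in both E minor and its parallel. Building the major-seventh chord from the parallel major on E: E–G#–B–D#.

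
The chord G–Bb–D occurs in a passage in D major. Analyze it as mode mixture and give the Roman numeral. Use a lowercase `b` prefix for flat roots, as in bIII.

iv

The root G is the diatonic 4th degree of D major; the borrowing shows in the chord quality. G–Bb–D is a minor chord — the form found in D minor, not the diatonic IV (G). Borrowed into D major it is written iv.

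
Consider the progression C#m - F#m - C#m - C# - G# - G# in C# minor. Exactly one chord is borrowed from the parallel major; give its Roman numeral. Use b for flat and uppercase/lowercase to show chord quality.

I

The diatonic triads in C# minor (with V from harmonic minor) are C#m, D#dim, E, F#m, G#, A, B. C#m, F#m and G# all belong to that set. But C# (C#–E#–G#) is foreign: the diatonic i on degree 1 is C#m, whereas C# comes from C# major. It is labeled I.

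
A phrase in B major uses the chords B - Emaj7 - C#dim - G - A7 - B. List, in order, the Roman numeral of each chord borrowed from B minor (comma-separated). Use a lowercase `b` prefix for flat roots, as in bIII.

ii°, bVI, bVII7

The diatonic triads in B major are B, C#m, D#m, E, F#, G#m, A#dim. B and Emaj7 both belong to that set. But C#dim (C#–E–G) is foreign: the diatonic ii on degree 2 is C#m, whereas C#dim comes from B minor. It is labeled ii°. But G (G–B–D) is foreign: the diatonic vi on degree 6 is G#m, whereas G comes from B minor. It is labeled bVI. A7 (A–C#–E–G) is not: scale degree 7 in B major carries A#dim (vii°). In B minor the chord on that degree is A7, so here it functions as bVII7, borrowed from the parallel minor.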